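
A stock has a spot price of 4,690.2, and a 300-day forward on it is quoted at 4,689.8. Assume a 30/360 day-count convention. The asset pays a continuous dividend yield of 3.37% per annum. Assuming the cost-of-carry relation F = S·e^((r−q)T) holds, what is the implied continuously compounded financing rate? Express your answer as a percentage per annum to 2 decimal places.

3.36%

From F = S·e^((r−q)T): (r − q) = ln(F/S)/T
ln(4689.8/4690.2) = ln(0.999915) = -0.000085
(r − q) = -0.000085 / (300/360) = -0.000102
r = ln(F/S)/T + q = -0.000102 + 0.0337 = 0.033598
r = 3.36%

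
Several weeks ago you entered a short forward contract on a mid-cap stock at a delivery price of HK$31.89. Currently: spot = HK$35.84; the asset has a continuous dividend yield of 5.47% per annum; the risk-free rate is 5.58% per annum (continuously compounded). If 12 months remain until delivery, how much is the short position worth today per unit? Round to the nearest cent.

-HK$3.77

Current fair forward for the remaining 12 months: F = S·e^((r − q)·T), (r − q) = 0.0558 − 0.0547 = 0.0011
F = 35.84 · e^(0.0011 × 12/12) = 35.84 × 1.001101 = 35.8795
Value of long forward = (F − K)·e^(−rT) = (35.8795 − 31.89) · e^(−0.0558·12/12)
= 3.9895 × 0.945728 = 3.77
Short position value = −(long value) = -HK$3.77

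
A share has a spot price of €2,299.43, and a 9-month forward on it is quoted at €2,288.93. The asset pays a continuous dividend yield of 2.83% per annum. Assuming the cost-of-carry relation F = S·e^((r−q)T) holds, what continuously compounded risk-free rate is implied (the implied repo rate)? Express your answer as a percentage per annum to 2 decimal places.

2.22%

From F = S·e^((r−q)T): (r − q) = ln(F/S)/T
ln(2288.93/2299.43) = ln(0.995434) = -0.004576
(r − q) = -0.004576 / (9/12) = -0.006101
r = ln(F/S)/T + q = -0.006101 + 0.0283 = 0.022199
r = 2.22%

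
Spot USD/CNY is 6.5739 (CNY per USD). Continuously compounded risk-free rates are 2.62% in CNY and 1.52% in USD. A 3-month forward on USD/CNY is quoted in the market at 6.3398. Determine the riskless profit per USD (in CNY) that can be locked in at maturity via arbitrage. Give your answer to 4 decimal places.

0.2522 per USD (in CNY)

Fair forward: F* = S·e^(carry·T), with carry = (r_CNY − r_USD) = 0.0262 − 0.0152 = 0.0110
F* = 6.5739 · e^(0.0110 × 3/12) = 6.5739 · e^0.002750 = 6.5739 × 1.002754 = 6.5920
Market 6.3398 < fair 6.5920: forward underpriced → reverse cash-and-carry (short spot, go long the forward).
At maturity, profit = |F_mkt − F*| = |6.3398 − 6.5920| = 0.2522 per USD (in CNY)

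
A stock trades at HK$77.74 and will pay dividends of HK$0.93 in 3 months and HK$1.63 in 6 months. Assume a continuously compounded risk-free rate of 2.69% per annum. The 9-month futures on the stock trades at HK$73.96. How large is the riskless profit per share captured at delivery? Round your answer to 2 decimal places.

HK$2.78 per share

PV(dividends) I = 0.93·e^(−0.0269·3/12) + 1.63·e^(−0.0269·6/12) = 2.5320
Fair futures F* = (S − I)·e^(rT) = (77.74 − 2.5320)·e^0.020175 = 75.2080 × 1.020380 = 76.7407
Market HK$73.96 < fair 76.7407: forward underpriced → reverse cash-and-carry (short the stock, invest proceeds at r, pay the dividends, go long the forward).
Profit at T = |F_mkt − F*| = |73.96 − 76.7407| = HK$2.78 per share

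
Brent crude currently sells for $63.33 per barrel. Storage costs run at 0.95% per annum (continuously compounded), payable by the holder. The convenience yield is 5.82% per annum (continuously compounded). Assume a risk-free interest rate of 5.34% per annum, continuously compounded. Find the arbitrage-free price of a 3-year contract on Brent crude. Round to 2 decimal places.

$64.23 per barrel

Net carry = r + u − y = 0.0534 + 0.0095 − 0.0582 = 0.0047
F = S·e^((r+u−y)T) = 63.33 · e^(0.0047 × 3) = 63.33 · e^0.014100
= 63.33 × 1.014200 = $64.23 per barrel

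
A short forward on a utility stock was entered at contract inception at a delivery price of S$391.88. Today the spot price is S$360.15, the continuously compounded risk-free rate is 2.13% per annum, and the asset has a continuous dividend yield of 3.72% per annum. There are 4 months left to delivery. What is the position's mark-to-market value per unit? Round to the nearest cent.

Current fair forward for the remaining 4 months: F = S·e^((r − q)·T), (r − q) = 0.0213 − 0.0372 = -0.0159
F = 360.15 · e^(-0.0159 × 4/12) = 360.15 × 0.994714 = 358.2462
Value of long forward = (F − K)·e^(−rT) = (358.2462 − 391.88) · e^(−0.0213·4/12)
= -33.6338 × 0.992925 = -33.40
Short position value = −(long value) = S$33.40

S$33.40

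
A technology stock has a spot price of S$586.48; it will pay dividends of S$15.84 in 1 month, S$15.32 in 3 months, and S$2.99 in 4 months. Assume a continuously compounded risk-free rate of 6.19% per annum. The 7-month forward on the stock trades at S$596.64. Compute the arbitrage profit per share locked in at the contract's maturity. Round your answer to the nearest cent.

S$23.61 per share

PV(dividends) I = 15.84·e^(−0.0619·1/12) + 15.32·e^(−0.0619·3/12) + 2.99·e^(−0.0619·4/12) = 33.7722
Fair forward F* = (S − I)·e^(rT) = (586.48 − 33.7722)·e^0.036108 = 552.7078 × 1.036768 = 573.0298
Market S$596.64 > fair 573.0298: forward overpriced → cash-and-carry (borrow at r, buy the stock and collect the dividends, short the forward).
Profit at T = |F_mkt − F*| = |596.64 − 573.0298| = S$23.61 per share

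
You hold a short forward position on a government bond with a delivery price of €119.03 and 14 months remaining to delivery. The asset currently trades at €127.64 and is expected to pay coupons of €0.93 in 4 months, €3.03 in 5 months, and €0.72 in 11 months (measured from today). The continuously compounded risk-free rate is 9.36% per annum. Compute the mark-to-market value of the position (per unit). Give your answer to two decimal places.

PV(remaining coupons) I = 0.93·e^(−0.0936·4/12) + 3.03·e^(−0.0936·5/12) + 0.72·e^(−0.0936·11/12) = 4.4763
Current forward F = (S − I)·e^(rT) = (127.64 − 4.4763)·e^(0.0936·14/12) = 123.1637 × 1.115385 = 137.3749
Value (long) = (F − K)·e^(−rT) = (137.3749 − 119.03) × 0.896551 = 16.4471
Short position value = −(long value) = -€16.45

-€16.45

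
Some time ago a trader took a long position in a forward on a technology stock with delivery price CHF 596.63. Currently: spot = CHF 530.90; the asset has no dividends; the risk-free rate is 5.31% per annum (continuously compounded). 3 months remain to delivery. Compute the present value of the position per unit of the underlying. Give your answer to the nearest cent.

Current fair forward for the remaining 3 months: F = S·e^(r·T), r = 0.0531
F = 530.90 · e^(0.0531 × 3/12) = 530.90 × 1.013364 = 537.9949
Value of long forward = (F − K)·e^(−rT) = (537.9949 − 596.63) · e^(−0.0531·3/12)
= -58.6351 × 0.986813 = -57.86

-CHF 57.86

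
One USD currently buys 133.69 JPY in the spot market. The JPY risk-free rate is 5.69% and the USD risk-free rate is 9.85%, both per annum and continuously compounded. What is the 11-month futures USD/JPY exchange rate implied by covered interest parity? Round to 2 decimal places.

F = S·e^((r_JPY − r_USD)T) = 133.69 · e^((0.0569 − 0.0985) × 11/12)
= 133.69 · e^-0.038133 = 133.69 × 0.962585
F = 128.69 JPY per USD

128.69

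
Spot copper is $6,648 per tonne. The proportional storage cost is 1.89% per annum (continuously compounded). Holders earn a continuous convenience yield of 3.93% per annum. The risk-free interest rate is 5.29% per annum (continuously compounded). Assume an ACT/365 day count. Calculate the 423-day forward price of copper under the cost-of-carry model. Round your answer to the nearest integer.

$6,903 per tonne

Net carry = r + u − y = 0.0529 + 0.0189 − 0.0393 = 0.0325
F = S·e^((r+u−y)T) = 6648 · e^(0.0325 × 423/365) = 6648 · e^0.037664
= 6648 × 1.038382 = $6,903 per tonne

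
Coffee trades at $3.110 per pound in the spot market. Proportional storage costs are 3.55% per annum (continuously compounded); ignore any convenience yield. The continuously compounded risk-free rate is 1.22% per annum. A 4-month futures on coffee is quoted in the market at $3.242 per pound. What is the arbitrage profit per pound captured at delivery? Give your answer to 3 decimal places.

$0.082 per pound

Fair futures: F* = S·e^(carry·T), with carry = (r + u) = 0.0122 + 0.0355 = 0.0477
F* = 3.110 · e^(0.0477 × 4/12) = 3.110 · e^0.015900 = 3.110 × 1.016027 = $3.1598
Market $3.242 > fair $3.1598: forward overpriced → cash-and-carry (buy spot, short the forward).
At maturity, profit = |F_mkt − F*| = |3.242 − 3.1598| = $0.082 per pound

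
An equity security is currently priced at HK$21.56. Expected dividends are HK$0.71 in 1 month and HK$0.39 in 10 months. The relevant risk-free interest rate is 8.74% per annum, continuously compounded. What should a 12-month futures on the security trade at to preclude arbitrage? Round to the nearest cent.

PV(dividends) I = 0.71·e^(−0.0874·1/12) + 0.39·e^(−0.0874·10/12)
I = 0.7048 + 0.3626 = 1.0674
F = (S − I)·e^(rT) = (21.56 − 1.0674) · e^(0.0874·12/12)
= 20.4926 · e^0.087400 = 20.4926 × 1.091333 = HK$22.36

HK$22.36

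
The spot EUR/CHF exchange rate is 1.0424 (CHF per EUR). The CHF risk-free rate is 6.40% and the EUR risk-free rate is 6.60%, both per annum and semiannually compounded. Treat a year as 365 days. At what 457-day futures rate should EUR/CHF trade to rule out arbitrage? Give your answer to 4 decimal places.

By covered interest parity, F = S · (1+r_CHF/2)^(2T) / (1+r_EUR/2)^(2T)
= 1.0424 × 1.082070 / 1.084698 = 1.0424 × 0.997577
F = 1.0399 CHF per EUR

1.0399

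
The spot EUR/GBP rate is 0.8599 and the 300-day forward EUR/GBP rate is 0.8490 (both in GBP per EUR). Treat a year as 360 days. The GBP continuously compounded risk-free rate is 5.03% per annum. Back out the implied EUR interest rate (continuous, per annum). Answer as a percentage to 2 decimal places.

6.56%

F = S·e^((r_GBP − r_EUR)T) ⇒ r_EUR = r_GBP − ln(F/S)/T
ln(0.8490/0.8599) = -0.012757; /(300/360) = -0.015308
r_EUR = 0.0503 + 0.015308 = 0.065608
r_EUR = 6.56%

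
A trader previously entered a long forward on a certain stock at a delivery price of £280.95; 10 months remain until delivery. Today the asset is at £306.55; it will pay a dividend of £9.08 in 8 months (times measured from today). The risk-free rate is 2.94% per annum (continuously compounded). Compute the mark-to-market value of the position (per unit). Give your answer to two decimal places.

PV(remaining dividends) I = 9.08·e^(−0.0294·8/12) = 8.9038
Current forward F = (S − I)·e^(rT) = (306.55 − 8.9038)·e^(0.0294·10/12) = 297.6462 × 1.024803 = 305.0287
Value (long) = (F − K)·e^(−rT) = (305.0287 − 280.95) × 0.975798 = 23.4959
Value = £23.50

£23.50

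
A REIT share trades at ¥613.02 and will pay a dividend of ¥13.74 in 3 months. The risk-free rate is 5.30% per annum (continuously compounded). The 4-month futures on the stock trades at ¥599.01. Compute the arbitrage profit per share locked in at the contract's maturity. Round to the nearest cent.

PV(dividends) I = 13.74·e^(−0.0530·3/12) = 13.5591
Fair futures F* = (S − I)·e^(rT) = (613.02 − 13.5591)·e^0.017667 = 599.4609 × 1.017824 = 610.1457
Market ¥599.01 < fair 610.1457: forward underpriced → reverse cash-and-carry (short the stock, invest proceeds at r, pay the dividends, go long the forward).
Profit at T = |F_mkt − F*| = |599.01 − 610.1457| = ¥11.14 per share

¥11.14 per share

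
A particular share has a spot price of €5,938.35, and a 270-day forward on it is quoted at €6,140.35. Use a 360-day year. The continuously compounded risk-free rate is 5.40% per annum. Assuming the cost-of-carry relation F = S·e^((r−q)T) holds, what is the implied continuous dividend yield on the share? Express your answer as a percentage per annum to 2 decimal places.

0.94%

From F = S·e^((r−q)T): (r − q) = ln(F/S)/T
ln(6140.35/5938.35) = ln(1.034016) = 0.033450
(r − q) = 0.033450 / (270/360) = 0.044600
q = r − ln(F/S)/T = 0.0540 − 0.044600 = 0.009400
q = 0.94%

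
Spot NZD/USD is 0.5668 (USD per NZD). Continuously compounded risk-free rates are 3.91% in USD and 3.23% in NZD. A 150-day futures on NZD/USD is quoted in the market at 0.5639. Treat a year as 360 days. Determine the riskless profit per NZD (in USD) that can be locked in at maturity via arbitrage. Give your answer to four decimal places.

0.0045 per NZD (in USD)

Fair futures: F* = S·e^(carry·T), with carry = (r_USD − r_NZD) = 0.0391 − 0.0323 = 0.0068
F* = 0.5668 · e^(0.0068 × 150/360) = 0.5668 · e^0.002833 = 0.5668 × 1.002837 = 0.5684
Market 0.5639 < fair 0.5684: forward underpriced → reverse cash-and-carry (short spot, go long the forward).
At maturity, profit = |F_mkt − F*| = |0.5639 − 0.5684| = 0.0045 per NZD (in USD)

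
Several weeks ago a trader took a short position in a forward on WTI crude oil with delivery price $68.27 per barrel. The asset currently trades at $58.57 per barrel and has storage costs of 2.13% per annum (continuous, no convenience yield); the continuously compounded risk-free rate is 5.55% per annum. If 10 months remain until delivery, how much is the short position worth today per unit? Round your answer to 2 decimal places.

Current fair forward for the remaining 10 months: F = S·e^((r + u)·T), (r + u) = 0.0555 + 0.0213 = 0.0768
F = 58.57 · e^(0.0768 × 10/12) = 58.57 × 1.066092 = 62.4410
Value of long forward = (F − K)·e^(−rT) = (62.4410 − 68.27) · e^(−0.0555·10/12)
= -5.8290 × 0.954803 = -5.57
Short position value = −(long value) = $5.57

$5.57 per barrel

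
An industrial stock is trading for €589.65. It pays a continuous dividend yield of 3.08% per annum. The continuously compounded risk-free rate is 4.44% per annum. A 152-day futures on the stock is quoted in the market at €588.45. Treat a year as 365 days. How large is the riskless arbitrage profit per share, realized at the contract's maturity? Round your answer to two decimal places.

Fair futures: F* = S·e^(carry·T), with carry = (r − q) = 0.0444 − 0.0308 = 0.0136
F* = 589.65 · e^(0.0136 × 152/365) = 589.65 · e^0.005664 = 589.65 × 1.005680 = €592.9992
Market €588.45 < fair €592.9992: forward underpriced → reverse cash-and-carry (short spot, go long the forward).
At maturity, profit = |F_mkt − F*| = |588.45 − 592.9992| = €4.55 per share

€4.55 per share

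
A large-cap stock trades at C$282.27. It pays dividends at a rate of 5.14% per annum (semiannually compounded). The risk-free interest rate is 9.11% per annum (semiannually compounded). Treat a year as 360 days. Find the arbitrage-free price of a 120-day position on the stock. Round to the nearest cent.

F = S · (1+r/2)^(2T) / (1+q/2)^(2T)
= 282.27 × 1.030141 / 1.017061 = 282.27 × 1.012861
F = C$285.90

C$285.90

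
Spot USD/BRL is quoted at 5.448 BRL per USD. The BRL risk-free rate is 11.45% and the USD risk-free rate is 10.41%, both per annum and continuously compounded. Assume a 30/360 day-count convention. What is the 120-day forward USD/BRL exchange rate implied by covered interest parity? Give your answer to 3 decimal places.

F = S·e^((r_BRL − r_USD)T) = 5.448 · e^((0.1145 − 0.1041) × 120/360)
= 5.448 · e^0.003467 = 5.448 × 1.003473
F = 5.467 BRL per USD

5.467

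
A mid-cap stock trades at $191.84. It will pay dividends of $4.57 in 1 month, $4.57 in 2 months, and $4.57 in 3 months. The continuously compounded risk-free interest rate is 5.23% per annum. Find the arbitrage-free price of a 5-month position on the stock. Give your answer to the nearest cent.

PV(dividends) I = 4.57·e^(−0.0523·1/12) + 4.57·e^(−0.0523·2/12) + 4.57·e^(−0.0523·3/12)
I = 4.5501 + 4.5303 + 4.5106 = 13.5910
F = (S − I)·e^(rT) = (191.84 − 13.5910) · e^(0.0523·5/12)
= 178.2490 · e^0.021792 = 178.2490 × 1.022031 = $182.18

$182.18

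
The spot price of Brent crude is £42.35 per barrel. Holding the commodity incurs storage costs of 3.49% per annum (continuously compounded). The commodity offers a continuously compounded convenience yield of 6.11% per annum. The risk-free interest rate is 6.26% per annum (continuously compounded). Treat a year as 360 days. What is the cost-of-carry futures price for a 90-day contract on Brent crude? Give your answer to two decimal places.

Net carry = r + u − y = 0.0626 + 0.0349 − 0.0611 = 0.0364
F = S·e^((r+u−y)T) = 42.35 · e^(0.0364 × 90/360) = 42.35 · e^0.009100
= 42.35 × 1.009142 = £42.74 per barrel

£42.74 per barrel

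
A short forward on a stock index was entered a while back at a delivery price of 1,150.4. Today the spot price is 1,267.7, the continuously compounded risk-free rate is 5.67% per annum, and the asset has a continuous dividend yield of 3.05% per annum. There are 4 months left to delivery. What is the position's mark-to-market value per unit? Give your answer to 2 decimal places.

Current fair forward for the remaining 4 months: F = S·e^((r − q)·T), (r − q) = 0.0567 − 0.0305 = 0.0262
F = 1267.7 · e^(0.0262 × 4/12) = 1267.7 × 1.00877158 = 1278.8197
Value of long forward = (F − K)·e^(−rT) = (1278.8197 − 1150.4) · e^(−0.0567·4/12)
= 128.4197 × 0.98127749 = 126.02
Short position value = −(long value) = -126.02

-126.02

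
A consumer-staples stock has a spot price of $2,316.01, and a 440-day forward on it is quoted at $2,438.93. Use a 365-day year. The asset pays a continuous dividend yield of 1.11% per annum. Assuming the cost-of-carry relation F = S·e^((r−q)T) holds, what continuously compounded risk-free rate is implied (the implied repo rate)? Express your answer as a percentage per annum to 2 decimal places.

5.40%

From F = S·e^((r−q)T): (r − q) = ln(F/S)/T
ln(2438.93/2316.01) = ln(1.053074) = 0.051714
(r − q) = 0.051714 / (440/365) = 0.042899
r = ln(F/S)/T + q = 0.042899 + 0.0111 = 0.053999
r = 5.40%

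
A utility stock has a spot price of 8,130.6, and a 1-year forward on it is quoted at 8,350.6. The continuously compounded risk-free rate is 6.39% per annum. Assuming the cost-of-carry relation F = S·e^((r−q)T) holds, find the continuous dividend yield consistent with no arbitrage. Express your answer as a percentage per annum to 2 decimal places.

3.72%

From F = S·e^((r−q)T): (r − q) = ln(F/S)/T
ln(8350.6/8130.6) = ln(1.027058) = 0.026698
(r − q) = 0.026698 / (1) = 0.026698
q = r − ln(F/S)/T = 0.0639 − 0.026698 = 0.037202
q = 3.72%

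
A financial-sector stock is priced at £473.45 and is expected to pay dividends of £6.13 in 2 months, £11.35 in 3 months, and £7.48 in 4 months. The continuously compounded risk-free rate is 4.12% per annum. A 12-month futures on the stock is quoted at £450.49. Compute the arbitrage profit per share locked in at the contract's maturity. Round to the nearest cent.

£17.13 per share

PV(dividends) I = 6.13·e^(−0.0412·2/12) + 11.35·e^(−0.0412·3/12) + 7.48·e^(−0.0412·4/12) = 24.6997
Fair futures F* = (S − I)·e^(rT) = (473.45 − 24.6997)·e^0.041200 = 448.7503 × 1.042060 = 467.6247
Market £450.49 < fair 467.6247: forward underpriced → reverse cash-and-carry (short the stock, invest proceeds at r, pay the dividends, go long the forward).
Profit at T = |F_mkt − F*| = |450.49 − 467.6247| = £17.13 per share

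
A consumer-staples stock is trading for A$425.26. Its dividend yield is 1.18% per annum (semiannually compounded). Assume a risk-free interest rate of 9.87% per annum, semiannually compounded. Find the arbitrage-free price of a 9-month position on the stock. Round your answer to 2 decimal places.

A$453.11

F = S · (1+r/2)^(2T) / (1+q/2)^(2T)
= 425.26 × 1.074931 / 1.008863 = 425.26 × 1.065488
F = A$453.11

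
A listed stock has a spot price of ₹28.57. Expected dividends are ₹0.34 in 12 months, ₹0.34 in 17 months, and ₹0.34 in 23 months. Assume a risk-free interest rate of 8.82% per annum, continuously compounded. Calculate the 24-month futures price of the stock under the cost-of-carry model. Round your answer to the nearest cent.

₹33.01

PV(dividends) I = 0.34·e^(−0.0882·12/12) + 0.34·e^(−0.0882·17/12) + 0.34·e^(−0.0882·23/12)
I = 0.3113 + 0.3001 + 0.2871 = 0.8985
F = (S − I)·e^(rT) = (28.57 − 0.8985) · e^(0.0882·24/12)
= 27.6715 · e^0.176400 = 27.6715 × 1.192915 = ₹33.01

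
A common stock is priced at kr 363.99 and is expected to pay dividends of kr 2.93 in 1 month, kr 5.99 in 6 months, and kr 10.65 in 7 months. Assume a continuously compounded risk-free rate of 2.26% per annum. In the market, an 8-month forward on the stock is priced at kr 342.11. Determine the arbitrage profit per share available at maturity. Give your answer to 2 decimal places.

PV(dividends) I = 2.93·e^(−0.0226·1/12) + 5.99·e^(−0.0226·6/12) + 10.65·e^(−0.0226·7/12) = 19.3577
Fair forward F* = (S − I)·e^(rT) = (363.99 − 19.3577)·e^0.015067 = 344.6323 × 1.015181 = 349.8642
Market kr 342.11 < fair 349.8642: forward underpriced → reverse cash-and-carry (short the stock, invest proceeds at r, pay the dividends, go long the forward).
Profit at T = |F_mkt − F*| = |342.11 − 349.8642| = kr 7.75 per share

kr 7.75 per share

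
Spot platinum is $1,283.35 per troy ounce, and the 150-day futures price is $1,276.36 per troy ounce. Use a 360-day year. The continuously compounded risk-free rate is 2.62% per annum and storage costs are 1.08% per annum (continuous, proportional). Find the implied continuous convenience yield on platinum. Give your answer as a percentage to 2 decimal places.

5.01%

F = S·e^((r+u−y)T) ⇒ (r+u−y) = ln(F/S)/T
ln(1276.36/1283.35) = -0.005462; /T ⇒ -0.013109
y = r + u − ln(F/S)/T = 0.0262 + 0.0108 + 0.013109 = 0.050109
y = 5.01%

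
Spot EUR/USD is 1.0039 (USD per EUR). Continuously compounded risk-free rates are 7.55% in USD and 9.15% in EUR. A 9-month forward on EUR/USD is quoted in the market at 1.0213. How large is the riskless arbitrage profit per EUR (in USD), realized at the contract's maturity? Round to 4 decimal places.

Fair forward: F* = S·e^(carry·T), with carry = (r_USD − r_EUR) = 0.0755 − 0.0915 = -0.0160
F* = 1.0039 · e^(-0.0160 × 9/12) = 1.0039 · e^-0.012000 = 1.0039 × 0.988072 = 0.9919
Market 1.0213 > fair 0.9919: forward overpriced → cash-and-carry (buy spot, short the forward).
At maturity, profit = |F_mkt − F*| = |1.0213 − 0.9919| = 0.0294 per EUR (in USD)

0.0294 per EUR (in USD)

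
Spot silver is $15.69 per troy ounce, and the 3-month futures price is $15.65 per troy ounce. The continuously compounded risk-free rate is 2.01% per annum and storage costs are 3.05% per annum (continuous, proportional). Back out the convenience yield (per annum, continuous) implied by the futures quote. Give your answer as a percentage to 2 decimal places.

F = S·e^((r+u−y)T) ⇒ (r+u−y) = ln(F/S)/T
ln(15.65/15.69) = -0.002553; /T ⇒ -0.010212
y = r + u − ln(F/S)/T = 0.0201 + 0.0305 + 0.010212 = 0.060812
y = 6.08%

6.08%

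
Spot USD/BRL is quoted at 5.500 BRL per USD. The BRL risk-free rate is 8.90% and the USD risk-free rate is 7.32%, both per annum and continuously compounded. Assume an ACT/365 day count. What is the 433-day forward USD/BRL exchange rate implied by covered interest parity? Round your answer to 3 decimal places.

5.604

F = S·e^((r_BRL − r_USD)T) = 5.500 · e^((0.0890 − 0.0732) × 433/365)
= 5.500 · e^0.018744 = 5.500 × 1.018921
F = 5.604 BRL per USD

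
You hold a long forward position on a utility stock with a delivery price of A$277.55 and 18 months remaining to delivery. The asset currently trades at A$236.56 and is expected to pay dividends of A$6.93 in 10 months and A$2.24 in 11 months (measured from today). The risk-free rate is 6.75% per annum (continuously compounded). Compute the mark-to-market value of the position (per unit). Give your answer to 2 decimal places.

PV(remaining dividends) I = 6.93·e^(−0.0675·10/12) + 2.24·e^(−0.0675·11/12) = 8.6565
Current forward F = (S − I)·e^(rT) = (236.56 − 8.6565)·e^(0.0675·18/12) = 227.9035 × 1.106553 = 252.1873
Value (long) = (F − K)·e^(−rT) = (252.1873 − 277.55) × 0.903707 = -22.9204
Value = -A$22.92

-A$22.92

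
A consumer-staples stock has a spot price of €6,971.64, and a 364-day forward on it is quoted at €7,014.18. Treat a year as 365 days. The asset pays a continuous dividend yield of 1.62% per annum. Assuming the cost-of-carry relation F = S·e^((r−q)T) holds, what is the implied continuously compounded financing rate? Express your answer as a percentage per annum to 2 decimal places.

From F = S·e^((r−q)T): (r − q) = ln(F/S)/T
ln(7014.18/6971.64) = ln(1.006102) = 0.006083
(r − q) = 0.006083 / (364/365) = 0.006100
r = ln(F/S)/T + q = 0.006100 + 0.0162 = 0.022300
r = 2.23%

2.23%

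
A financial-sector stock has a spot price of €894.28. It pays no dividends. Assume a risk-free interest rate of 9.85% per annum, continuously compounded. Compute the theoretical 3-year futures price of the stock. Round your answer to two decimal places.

€1,201.73

F = S·e^(rT) = 894.28 · e^(0.0985 × 3)
= 894.28 · e^0.295500 = 894.28 × 1.343798
F = €1,201.73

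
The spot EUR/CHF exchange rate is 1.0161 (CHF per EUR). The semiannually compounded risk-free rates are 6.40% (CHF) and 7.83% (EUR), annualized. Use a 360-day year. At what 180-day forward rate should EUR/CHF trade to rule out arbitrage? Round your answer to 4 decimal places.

1.0091

By covered interest parity, F = S · (1+r_CHF/2)^(2T) / (1+r_EUR/2)^(2T)
= 1.0161 × 1.032000 / 1.039150 = 1.0161 × 0.993119
F = 1.0091 CHF per EUR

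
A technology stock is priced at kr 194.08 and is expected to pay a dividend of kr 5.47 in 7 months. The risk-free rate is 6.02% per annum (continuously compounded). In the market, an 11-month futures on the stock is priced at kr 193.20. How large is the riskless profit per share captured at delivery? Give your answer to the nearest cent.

PV(dividends) I = 5.47·e^(−0.0602·7/12) = 5.2812
Fair futures F* = (S − I)·e^(rT) = (194.08 − 5.2812)·e^0.055183 = 188.7988 × 1.056734 = 199.5101
Market kr 193.20 < fair 199.5101: forward underpriced → reverse cash-and-carry (short the stock, invest proceeds at r, pay the dividends, go long the forward).
Profit at T = |F_mkt − F*| = |193.20 − 199.5101| = kr 6.31 per share

kr 6.31 per share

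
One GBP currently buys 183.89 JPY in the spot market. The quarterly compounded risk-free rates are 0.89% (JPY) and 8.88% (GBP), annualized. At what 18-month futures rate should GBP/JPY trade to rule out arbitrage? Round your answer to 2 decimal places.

By covered interest parity, F = S · (1+r_JPY/4)^(4T) / (1+r_GBP/4)^(4T)
= 183.89 × 1.013424 / 1.140815 = 183.89 × 0.888333
F = 163.36 JPY per GBP

163.36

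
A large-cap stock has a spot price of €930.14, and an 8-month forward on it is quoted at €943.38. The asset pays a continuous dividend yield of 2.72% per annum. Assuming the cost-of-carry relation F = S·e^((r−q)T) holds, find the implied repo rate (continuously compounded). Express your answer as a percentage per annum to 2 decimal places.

From F = S·e^((r−q)T): (r − q) = ln(F/S)/T
ln(943.38/930.14) = ln(1.014234) = 0.014134
(r − q) = 0.014134 / (8/12) = 0.021201
r = ln(F/S)/T + q = 0.021201 + 0.0272 = 0.048401
r = 4.84%

4.84%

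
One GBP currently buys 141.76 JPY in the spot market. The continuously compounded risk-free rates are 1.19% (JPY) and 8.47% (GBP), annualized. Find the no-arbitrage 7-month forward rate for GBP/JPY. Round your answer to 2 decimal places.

F = S·e^((r_JPY − r_GBP)T) = 141.76 · e^((0.0119 − 0.0847) × 7/12)
= 141.76 · e^-0.042467 = 141.76 × 0.958422
F = 135.87 JPY per GBP

135.87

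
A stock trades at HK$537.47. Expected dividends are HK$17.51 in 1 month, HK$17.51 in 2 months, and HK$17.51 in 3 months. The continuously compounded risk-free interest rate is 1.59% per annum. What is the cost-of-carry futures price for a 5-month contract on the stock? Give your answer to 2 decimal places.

PV(dividends) I = 17.51·e^(−0.0159·1/12) + 17.51·e^(−0.0159·2/12) + 17.51·e^(−0.0159·3/12)
I = 17.4868 + 17.4637 + 17.4405 = 52.3910
F = (S − I)·e^(rT) = (537.47 − 52.3910) · e^(0.0159·5/12)
= 485.0790 · e^0.006625 = 485.0790 × 1.006647 = HK$488.30

HK$488.30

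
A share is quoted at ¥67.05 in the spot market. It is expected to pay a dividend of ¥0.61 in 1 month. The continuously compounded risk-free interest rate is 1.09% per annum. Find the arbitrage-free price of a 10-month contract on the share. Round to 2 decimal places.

PV(dividends) I = 0.61·e^(−0.0109·1/12)
I = 0.6094
F = (S − I)·e^(rT) = (67.05 − 0.6094) · e^(0.0109·10/12)
= 66.4406 · e^0.009083 = 66.4406 × 1.009124 = ¥67.05

¥67.05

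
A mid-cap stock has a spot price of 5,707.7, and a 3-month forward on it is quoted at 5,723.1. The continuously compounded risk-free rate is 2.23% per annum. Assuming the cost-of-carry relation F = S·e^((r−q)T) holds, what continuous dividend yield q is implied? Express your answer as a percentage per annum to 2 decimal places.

1.15%

From F = S·e^((r−q)T): (r − q) = ln(F/S)/T
ln(5723.1/5707.7) = ln(1.002698) = 0.002694
(r − q) = 0.002694 / (3/12) = 0.010776
q = r − ln(F/S)/T = 0.0223 − 0.010776 = 0.011524
q = 1.15%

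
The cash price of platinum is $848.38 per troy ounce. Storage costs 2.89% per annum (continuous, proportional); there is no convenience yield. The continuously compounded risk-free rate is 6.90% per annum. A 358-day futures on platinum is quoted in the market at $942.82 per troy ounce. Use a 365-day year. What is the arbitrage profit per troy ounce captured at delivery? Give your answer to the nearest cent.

$8.94 per troy ounce

Fair futures: F* = S·e^(carry·T), with carry = (r + u) = 0.0690 + 0.0289 = 0.0979
F* = 848.38 · e^(0.0979 × 358/365) = 848.38 · e^0.096022 = 848.38 × 1.100783 = $933.8823
Market $942.82 > fair $933.8823: forward overpriced → cash-and-carry (buy spot, short the forward).
At maturity, profit = |F_mkt − F*| = |942.82 − 933.8823| = $8.94 per troy ounce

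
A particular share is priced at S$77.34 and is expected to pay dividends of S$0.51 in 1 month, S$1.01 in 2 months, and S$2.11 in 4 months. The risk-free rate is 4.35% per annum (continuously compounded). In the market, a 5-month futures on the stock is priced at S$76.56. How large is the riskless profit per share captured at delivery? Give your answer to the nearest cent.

S$1.46 per share

PV(dividends) I = 0.51·e^(−0.0435·1/12) + 1.01·e^(−0.0435·2/12) + 2.11·e^(−0.0435·4/12) = 3.5905
Fair futures F* = (S − I)·e^(rT) = (77.34 − 3.5905)·e^0.018125 = 73.7495 × 1.018290 = 75.0984
Market S$76.56 > fair 75.0984: forward overpriced → cash-and-carry (borrow at r, buy the stock and collect the dividends, short the forward).
Profit at T = |F_mkt − F*| = |76.56 − 75.0984| = S$1.46 per share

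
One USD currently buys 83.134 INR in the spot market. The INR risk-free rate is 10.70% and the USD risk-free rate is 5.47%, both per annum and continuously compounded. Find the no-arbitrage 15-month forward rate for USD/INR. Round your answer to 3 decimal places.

F = S·e^((r_INR − r_USD)T) = 83.134 · e^((0.1070 − 0.0547) × 15/12)
= 83.134 · e^0.065375 = 83.134 × 1.067559
F = 88.750 INR per USD

88.750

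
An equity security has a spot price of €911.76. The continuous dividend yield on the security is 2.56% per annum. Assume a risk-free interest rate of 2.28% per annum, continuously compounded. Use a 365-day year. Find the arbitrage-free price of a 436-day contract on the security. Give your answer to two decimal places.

F = S·e^((r − q)T) = 911.76 · e^((0.0228 − 0.0256) × 436/365)
= 911.76 · e^-0.003345 = 911.76 × 0.996661
F = €908.72

€908.72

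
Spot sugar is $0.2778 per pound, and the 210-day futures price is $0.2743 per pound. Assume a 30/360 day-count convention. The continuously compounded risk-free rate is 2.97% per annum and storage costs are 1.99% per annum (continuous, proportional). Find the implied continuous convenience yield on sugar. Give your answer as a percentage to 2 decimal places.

7.13%

F = S·e^((r+u−y)T) ⇒ (r+u−y) = ln(F/S)/T
ln(0.2743/0.2778) = -0.012679; /T ⇒ -0.021735
y = r + u − ln(F/S)/T = 0.0297 + 0.0199 + 0.021735 = 0.071335
y = 7.13%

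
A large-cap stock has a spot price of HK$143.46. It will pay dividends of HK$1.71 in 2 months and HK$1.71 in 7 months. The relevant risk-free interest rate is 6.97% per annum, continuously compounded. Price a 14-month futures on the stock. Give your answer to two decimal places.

PV(dividends) I = 1.71·e^(−0.0697·2/12) + 1.71·e^(−0.0697·7/12)
I = 1.6903 + 1.6419 = 3.3322
F = (S − I)·e^(rT) = (143.46 − 3.3322) · e^(0.0697·14/12)
= 140.1278 · e^0.081317 = 140.1278 × 1.084715 = HK$152.00

HK$152.00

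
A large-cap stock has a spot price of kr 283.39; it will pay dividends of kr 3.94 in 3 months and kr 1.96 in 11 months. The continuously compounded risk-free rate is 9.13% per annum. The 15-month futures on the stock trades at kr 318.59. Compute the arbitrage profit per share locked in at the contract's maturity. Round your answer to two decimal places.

kr 7.28 per share

PV(dividends) I = 3.94·e^(−0.0913·3/12) + 1.96·e^(−0.0913·11/12) = 5.6537
Fair futures F* = (S − I)·e^(rT) = (283.39 − 5.6537)·e^0.114125 = 277.7363 × 1.120892 = 311.3124
Market kr 318.59 > fair 311.3124: forward overpriced → cash-and-carry (borrow at r, buy the stock and collect the dividends, short the forward).
Profit at T = |F_mkt − F*| = |318.59 − 311.3124| = kr 7.28 per share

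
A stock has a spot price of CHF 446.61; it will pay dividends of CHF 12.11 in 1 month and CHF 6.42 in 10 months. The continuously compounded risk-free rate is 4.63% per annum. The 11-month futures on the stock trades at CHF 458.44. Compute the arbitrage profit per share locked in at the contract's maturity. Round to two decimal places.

PV(dividends) I = 12.11·e^(−0.0463·1/12) + 6.42·e^(−0.0463·10/12) = 18.2404
Fair futures F* = (S − I)·e^(rT) = (446.61 − 18.2404)·e^0.042442 = 428.3696 × 1.043356 = 446.9420
Market CHF 458.44 > fair 446.9420: forward overpriced → cash-and-carry (borrow at r, buy the stock and collect the dividends, short the forward).
Profit at T = |F_mkt − F*| = |458.44 − 446.9420| = CHF 11.50 per share

CHF 11.50 per share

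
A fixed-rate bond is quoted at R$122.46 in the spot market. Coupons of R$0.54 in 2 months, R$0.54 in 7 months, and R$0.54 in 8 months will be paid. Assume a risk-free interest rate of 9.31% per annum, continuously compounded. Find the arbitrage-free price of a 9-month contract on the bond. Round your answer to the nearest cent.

PV(coupons) I = 0.54·e^(−0.0931·2/12) + 0.54·e^(−0.0931·7/12) + 0.54·e^(−0.0931·8/12)
I = 0.5317 + 0.5115 + 0.5075 = 1.5507
F = (S − I)·e^(rT) = (122.46 − 1.5507) · e^(0.0931·9/12)
= 120.9093 · e^0.069825 = 120.9093 × 1.072321 = R$129.65

R$129.65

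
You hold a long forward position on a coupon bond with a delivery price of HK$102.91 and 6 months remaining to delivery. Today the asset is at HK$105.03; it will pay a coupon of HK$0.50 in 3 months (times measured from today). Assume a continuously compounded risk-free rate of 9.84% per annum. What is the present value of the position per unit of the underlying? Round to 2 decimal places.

HK$6.57

PV(remaining coupons) I = 0.50·e^(−0.0984·3/12) = 0.4879
Current forward F = (S − I)·e^(rT) = (105.03 − 0.4879)·e^(0.0984·6/12) = 104.5421 × 1.050430 = 109.8142
Value (long) = (F − K)·e^(−rT) = (109.8142 − 102.91) × 0.951991 = 6.5727
Value = HK$6.57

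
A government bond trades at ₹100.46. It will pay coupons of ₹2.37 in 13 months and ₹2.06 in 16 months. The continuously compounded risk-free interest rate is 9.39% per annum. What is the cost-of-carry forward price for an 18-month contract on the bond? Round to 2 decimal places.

PV(coupons) I = 2.37·e^(−0.0939·13/12) + 2.06·e^(−0.0939·16/12)
I = 2.1408 + 1.8176 = 3.9584
F = (S − I)·e^(rT) = (100.46 − 3.9584) · e^(0.0939·18/12)
= 96.5016 · e^0.140850 = 96.5016 × 1.151252 = ₹111.10

₹111.10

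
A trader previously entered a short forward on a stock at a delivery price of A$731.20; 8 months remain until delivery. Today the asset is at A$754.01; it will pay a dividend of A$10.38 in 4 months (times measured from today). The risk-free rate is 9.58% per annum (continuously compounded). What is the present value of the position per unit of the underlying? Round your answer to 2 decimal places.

PV(remaining dividends) I = 10.38·e^(−0.0958·4/12) = 10.0538
Current forward F = (S − I)·e^(rT) = (754.01 − 10.0538)·e^(0.0958·8/12) = 743.9562 × 1.065950 = 793.0201
Value (long) = (F − K)·e^(−rT) = (793.0201 − 731.20) × 0.938130 = 57.9953
Short position value = −(long value) = -A$58.00

-A$58.00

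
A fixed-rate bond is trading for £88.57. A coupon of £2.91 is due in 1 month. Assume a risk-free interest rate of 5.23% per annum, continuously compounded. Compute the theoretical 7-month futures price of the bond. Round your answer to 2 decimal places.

PV(coupons) I = 2.91·e^(−0.0523·1/12)
I = 2.8973
F = (S − I)·e^(rT) = (88.57 − 2.8973) · e^(0.0523·7/12)
= 85.6727 · e^0.030508 = 85.6727 × 1.030978 = £88.33

£88.33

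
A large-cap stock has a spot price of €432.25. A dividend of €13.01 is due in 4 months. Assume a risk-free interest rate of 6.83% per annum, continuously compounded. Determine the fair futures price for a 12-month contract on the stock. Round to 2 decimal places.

€449.19

PV(dividends) I = 13.01·e^(−0.0683·4/12)
I = 12.7172
F = (S − I)·e^(rT) = (432.25 − 12.7172) · e^(0.0683·12/12)
= 419.5328 · e^0.068300 = 419.5328 × 1.070686 = €449.19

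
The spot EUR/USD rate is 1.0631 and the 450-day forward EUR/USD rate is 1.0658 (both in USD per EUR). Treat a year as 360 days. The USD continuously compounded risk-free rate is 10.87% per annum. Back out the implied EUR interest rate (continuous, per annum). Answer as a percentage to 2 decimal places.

F = S·e^((r_USD − r_EUR)T) ⇒ r_EUR = r_USD − ln(F/S)/T
ln(1.0658/1.0631) = 0.002537; /(450/360) = 0.002030
r_EUR = 0.1087 − 0.002030 = 0.106670
r_EUR = 10.67%

10.67%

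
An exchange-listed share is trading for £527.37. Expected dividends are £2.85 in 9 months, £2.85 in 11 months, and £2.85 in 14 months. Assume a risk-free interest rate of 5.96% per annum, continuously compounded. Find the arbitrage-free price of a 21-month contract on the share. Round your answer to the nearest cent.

£576.37

PV(dividends) I = 2.85·e^(−0.0596·9/12) + 2.85·e^(−0.0596·11/12) + 2.85·e^(−0.0596·14/12)
I = 2.7254 + 2.6985 + 2.6586 = 8.0825
F = (S − I)·e^(rT) = (527.37 − 8.0825) · e^(0.0596·21/12)
= 519.2875 · e^0.104300 = 519.2875 × 1.109933 = £576.37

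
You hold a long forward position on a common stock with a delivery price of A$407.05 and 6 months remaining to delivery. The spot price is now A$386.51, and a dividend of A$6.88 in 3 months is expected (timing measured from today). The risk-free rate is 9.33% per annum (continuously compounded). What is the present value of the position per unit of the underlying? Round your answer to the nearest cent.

PV(remaining dividends) I = 6.88·e^(−0.0933·3/12) = 6.7214
Current forward F = (S − I)·e^(rT) = (386.51 − 6.7214)·e^(0.0933·6/12) = 379.7886 × 1.047755 = 397.9254
Value (long) = (F − K)·e^(−rT) = (397.9254 − 407.05) × 0.954421 = -8.7087
Value = -A$8.71

-A$8.71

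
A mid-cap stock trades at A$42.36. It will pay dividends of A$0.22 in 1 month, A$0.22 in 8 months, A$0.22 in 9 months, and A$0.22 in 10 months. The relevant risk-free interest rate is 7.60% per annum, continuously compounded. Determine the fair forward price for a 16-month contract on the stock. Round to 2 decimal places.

PV(dividends) I = 0.22·e^(−0.0760·1/12) + 0.22·e^(−0.0760·8/12) + 0.22·e^(−0.0760·9/12) + 0.22·e^(−0.0760·10/12)
I = 0.2186 + 0.2091 + 0.2078 + 0.2065 = 0.8420
F = (S − I)·e^(rT) = (42.36 − 0.8420) · e^(0.0760·16/12)
= 41.5180 · e^0.101333 = 41.5180 × 1.106645 = A$45.95

A$45.95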